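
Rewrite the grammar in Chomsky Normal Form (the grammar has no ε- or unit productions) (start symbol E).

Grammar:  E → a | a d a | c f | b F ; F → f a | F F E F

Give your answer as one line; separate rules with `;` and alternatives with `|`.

Introduce a nonterminal for each terminal appearing in a rule of length ≥ 2: X1 → a, X2 → d, X3 → c, X4 → f, X5 → b.
Binarize each right-hand side of length ≥ 3 by chaining fresh nonterminals (Y1, Y2, …): affected rules were E → X1 X2 X1; F → F F E F.

E → a | X1 Y1 | X3 X4 | X5 F; F → X4 X1 | F Y2; X1 → a; X2 → d; X3 → c; X4 → f; X5 → b; Y1 → X2 X1; Y2 → F Y3; Y3 → E F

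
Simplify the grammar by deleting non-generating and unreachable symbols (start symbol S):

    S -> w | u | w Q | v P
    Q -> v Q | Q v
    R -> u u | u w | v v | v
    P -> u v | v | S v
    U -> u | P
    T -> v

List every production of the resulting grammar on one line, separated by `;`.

S -> w | u | v P; P -> u v | v | S v

Generating nonterminals: {P, R, S, T, U}.
Reachable from S after that: {P, S}.
Removed useless symbols: {Q, R, T, U} and every production mentioning them.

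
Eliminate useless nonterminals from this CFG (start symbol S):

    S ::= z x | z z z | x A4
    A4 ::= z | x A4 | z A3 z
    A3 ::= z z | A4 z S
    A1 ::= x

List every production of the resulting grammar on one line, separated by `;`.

Generating nonterminals: {A1, A3, A4, S}.
Reachable from S after that: {A3, A4, S}.
Removed useless symbols: {A1} and every production mentioning them.

S ::= z x | z z z | x A4; A4 ::= z | x A4 | z A3 z; A3 ::= z z | A4 z S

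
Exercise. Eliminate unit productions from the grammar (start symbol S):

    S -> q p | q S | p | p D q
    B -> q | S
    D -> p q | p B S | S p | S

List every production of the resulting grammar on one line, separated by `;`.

S -> q p | q S | p | p D q; B -> q | q p | q S | p | p D q; D -> q p | q S | p | p D q | p q | p B S | S p

Unit pairs: B ⇒* {S}; D ⇒* {S}.
Replace each nonterminal's rules with the union of the non-unit rules of every nonterminal it unit-derives.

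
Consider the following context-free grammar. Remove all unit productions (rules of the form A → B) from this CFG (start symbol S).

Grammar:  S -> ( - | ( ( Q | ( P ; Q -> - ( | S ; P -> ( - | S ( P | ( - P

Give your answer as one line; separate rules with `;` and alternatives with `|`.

Unit pairs: Q ⇒* {S}.
For each unit pair (A, B), copy every non-unit production of B to A, then drop all unit productions.

S -> ( - | ( ( Q | ( P; Q -> ( - | ( ( Q | ( P | - (; P -> ( - | S ( P | ( - P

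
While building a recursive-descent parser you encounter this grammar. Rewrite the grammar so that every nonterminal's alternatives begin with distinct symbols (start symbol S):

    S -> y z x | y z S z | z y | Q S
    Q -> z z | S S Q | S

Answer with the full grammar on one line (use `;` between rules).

S -> z y | Q S | y z S'; Q -> z z | S Q'; S' -> x | S z; Q' -> S Q | ε

S has alternatives sharing prefix 'y z': factor to S → y z S' with S' → x | S z.
Q has alternatives sharing prefix 'S': factor to Q → S Q' with Q' → S Q | ε.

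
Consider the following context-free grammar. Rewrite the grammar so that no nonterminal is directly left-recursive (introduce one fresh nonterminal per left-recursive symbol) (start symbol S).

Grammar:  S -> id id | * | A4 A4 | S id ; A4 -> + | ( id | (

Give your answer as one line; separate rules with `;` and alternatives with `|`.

S -> id id S' | * S' | A4 A4 S'; A4 -> + | ( id | (; S' -> id S' | ε

Directly left-recursive nonterminal: S.
For S: α = {id}, β = {id id, *, A4 A4}. Rewrite as S → β S' and S' → α S' | ε.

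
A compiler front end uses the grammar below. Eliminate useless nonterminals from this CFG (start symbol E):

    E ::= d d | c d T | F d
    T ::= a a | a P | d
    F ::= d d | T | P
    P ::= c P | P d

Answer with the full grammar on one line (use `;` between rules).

E ::= d d | c d T | F d; T ::= a a | d; F ::= d d | T

Generating nonterminals: {E, F, T}.
Reachable from E after that: {E, F, T}.
Removed useless symbols: {P} and every production mentioning them.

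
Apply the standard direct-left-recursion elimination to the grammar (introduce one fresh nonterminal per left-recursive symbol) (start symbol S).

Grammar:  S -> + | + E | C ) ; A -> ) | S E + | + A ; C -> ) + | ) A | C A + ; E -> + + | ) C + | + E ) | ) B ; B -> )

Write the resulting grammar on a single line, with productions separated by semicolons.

Directly left-recursive nonterminal: C.
For C: α = {A +}, β = {) +, ) A}. Rewrite as C → β C' and C' → α C' | ε.

S -> + | + E | C ); A -> ) | S E + | + A; C -> ) + C' | ) A C'; E -> + + | ) C + | + E ) | ) B; B -> ); C' -> A + C' | ε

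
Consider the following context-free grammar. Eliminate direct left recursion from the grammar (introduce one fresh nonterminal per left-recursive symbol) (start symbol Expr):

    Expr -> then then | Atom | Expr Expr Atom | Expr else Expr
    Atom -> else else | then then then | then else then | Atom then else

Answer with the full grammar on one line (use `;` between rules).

Expr -> then then Expr1 | Atom Expr1; Atom -> else else Atom1 | then then then Atom1 | then else then Atom1; Expr1 -> Expr Atom Expr1 | else Expr Expr1 | ε; Atom1 -> then else Atom1 | ε

Directly left-recursive nonterminals: Expr, Atom.
For Expr: α = {Expr Atom, else Expr}, β = {then then, Atom}. Rewrite as Expr → β Expr1 and Expr1 → α Expr1 | ε.
For Atom: α = {then else}, β = {else else, then then then, then else then}. Rewrite as Atom → β Atom1 and Atom1 → α Atom1 | ε.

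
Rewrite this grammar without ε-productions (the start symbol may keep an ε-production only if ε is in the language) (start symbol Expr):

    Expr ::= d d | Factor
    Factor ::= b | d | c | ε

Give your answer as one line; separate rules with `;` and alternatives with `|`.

Nullable set = {Expr, Factor}.
ε ∈ L(G) since Expr is nullable, so keep Expr → ε.

Expr ::= d d | Factor | ε; Factor ::= b | d | c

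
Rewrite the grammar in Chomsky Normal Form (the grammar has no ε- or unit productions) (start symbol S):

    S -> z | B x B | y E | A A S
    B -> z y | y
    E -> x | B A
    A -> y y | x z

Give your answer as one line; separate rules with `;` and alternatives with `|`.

S -> z | B Y1 | X2 E | A Y2; B -> X3 X2 | y; E -> x | B A; A -> X2 X2 | X1 X3; X1 -> x; X2 -> y; X3 -> z; Y1 -> X1 B; Y2 -> A S

Introduce a nonterminal for each terminal appearing in a rule of length ≥ 2: X1 → x, X2 → y, X3 → z.
Binarize each right-hand side of length ≥ 3 by chaining fresh nonterminals (Y1, Y2, …): affected rules were S → B X1 B; S → A A S.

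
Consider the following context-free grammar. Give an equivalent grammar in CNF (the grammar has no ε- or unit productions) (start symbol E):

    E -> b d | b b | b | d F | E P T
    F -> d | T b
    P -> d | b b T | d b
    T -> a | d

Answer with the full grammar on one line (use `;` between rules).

E -> X1 X2 | X1 X1 | b | X2 F | E Y1; F -> d | T X1; P -> d | X1 Y2 | X2 X1; T -> a | d; X1 -> b; X2 -> d; Y1 -> P T; Y2 -> X1 T

Introduce a nonterminal for each terminal appearing in a rule of length ≥ 2: X1 → b, X2 → d.
Binarize each right-hand side of length ≥ 3 by chaining fresh nonterminals (Y1, Y2, …): affected rules were E → E P T; P → X1 X1 T.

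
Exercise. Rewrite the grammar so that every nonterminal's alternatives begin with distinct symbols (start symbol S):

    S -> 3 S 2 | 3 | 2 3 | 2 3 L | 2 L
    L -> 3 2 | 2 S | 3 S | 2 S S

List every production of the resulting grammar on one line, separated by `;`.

S has alternatives sharing prefix '2': factor to S → 2 S' with S' → 3 | 3 L | L.
S has alternatives sharing prefix '3': factor to S → 3 S'' with S'' → S 2 | ε.
L has alternatives sharing prefix '2 S': factor to L → 2 S L' with L' → ε | S.
L has alternatives sharing prefix '3': factor to L → 3 L'' with L'' → 2 | S.
S' has alternatives sharing prefix '3': factor to S' → 3 S''' with S''' → ε | L.

S -> 2 S' | 3 S''; L -> 2 S L' | 3 L''; S' -> L | 3 S'''; S'' -> S 2 | ε; L' -> ε | S; L'' -> 2 | S; S''' -> ε | L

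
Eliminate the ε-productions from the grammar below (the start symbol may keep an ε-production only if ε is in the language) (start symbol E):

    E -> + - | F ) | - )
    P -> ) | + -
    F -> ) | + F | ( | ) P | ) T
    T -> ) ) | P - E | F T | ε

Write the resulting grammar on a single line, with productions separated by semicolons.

E -> + - | F ) | - ); P -> ) | + -; F -> ) | + F | ( | ) P | ) T; T -> ) ) | P - E | F T | F

Nullable set = {T}.
ε ∉ L(G), so no ε-production is kept.
For each production, add variants omitting each subset of nullable occurrences: T → F T gives F T | F.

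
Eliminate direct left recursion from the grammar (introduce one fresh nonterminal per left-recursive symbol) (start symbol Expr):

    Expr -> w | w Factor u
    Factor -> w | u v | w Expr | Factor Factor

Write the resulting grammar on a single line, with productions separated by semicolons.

Factor is directly left-recursive.
For Factor: α = {Factor}, β = {w, u v, w Expr}. Rewrite as Factor → β Factor1 and Factor1 → α Factor1 | ε.

Expr -> w | w Factor u; Factor -> w Factor1 | u v Factor1 | w Expr Factor1; Factor1 -> Factor Factor1 | ε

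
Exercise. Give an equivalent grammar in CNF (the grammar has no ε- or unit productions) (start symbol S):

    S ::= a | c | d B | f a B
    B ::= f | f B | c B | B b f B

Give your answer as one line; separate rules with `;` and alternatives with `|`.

Introduce a nonterminal for each terminal appearing in a rule of length ≥ 2: X1 → d, X2 → f, X3 → a, X4 → c, X5 → b.
Binarize each right-hand side of length ≥ 3 by chaining fresh nonterminals (Y1, Y2, …): affected rules were S → X2 X3 B; B → B X5 X2 B.

S ::= a | c | X1 B | X2 Y1; B ::= f | X2 B | X4 B | B Y2; X1 ::= d; X2 ::= f; X3 ::= a; X4 ::= c; X5 ::= b; Y1 ::= X3 B; Y2 ::= X5 Y3; Y3 ::= X2 B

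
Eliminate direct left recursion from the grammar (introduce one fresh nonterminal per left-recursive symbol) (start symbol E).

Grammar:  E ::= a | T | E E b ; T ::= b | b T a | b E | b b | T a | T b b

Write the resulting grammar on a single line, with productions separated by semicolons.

E, T are directly left-recursive.
For E: α = {E b}, β = {a, T}. Rewrite as E → β E' and E' → α E' | ε.
For T: α = {a, b b}, β = {b, b T a, b E, b b}. Rewrite as T → β T' and T' → α T' | ε.

E ::= a E' | T E'; T ::= b T' | b T a T' | b E T' | b b T'; E' ::= E b E' | ε; T' ::= a T' | b b T' | ε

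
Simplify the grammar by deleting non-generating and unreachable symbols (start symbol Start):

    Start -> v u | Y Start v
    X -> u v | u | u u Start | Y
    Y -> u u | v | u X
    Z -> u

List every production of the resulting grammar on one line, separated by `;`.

Start -> v u | Y Start v; X -> u v | u | u u Start | Y; Y -> u u | v | u X

Generating nonterminals: {Start, X, Y, Z}.
Reachable from Start after that: {Start, X, Y}.
Removed useless symbols: {Z} and every production mentioning them.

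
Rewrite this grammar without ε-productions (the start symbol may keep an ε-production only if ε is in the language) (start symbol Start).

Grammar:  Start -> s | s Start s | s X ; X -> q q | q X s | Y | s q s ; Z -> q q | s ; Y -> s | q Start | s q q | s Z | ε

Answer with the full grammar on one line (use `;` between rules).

The nullable symbols are {X, Y}.
ε ∉ L(G), so no ε-production is kept.
Expand every rule over subsets of its nullable positions: X → q X s gives q X s | q s.

Start -> s | s Start s | s X; X -> q q | q X s | q s | Y | s q s; Z -> q q | s; Y -> s | q Start | s q q | s Z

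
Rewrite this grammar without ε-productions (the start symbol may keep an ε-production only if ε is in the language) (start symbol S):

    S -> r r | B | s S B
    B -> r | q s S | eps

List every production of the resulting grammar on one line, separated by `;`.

S -> r r | B | s S B | s S | s B | s | ε; B -> r | q s S | q s

The nullable symbols are {B, S}.
ε ∈ L(G) since S is nullable, so keep S → ε.
For each production, add variants omitting each subset of nullable occurrences: S → s S B gives s S B | s S | s B | s. B → q s S gives q s S | q s.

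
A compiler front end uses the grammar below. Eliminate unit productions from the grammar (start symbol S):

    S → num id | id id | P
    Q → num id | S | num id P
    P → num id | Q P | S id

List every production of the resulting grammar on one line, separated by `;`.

Unit pairs: Q ⇒* {P, S}; S ⇒* {P}.
For every A with A ⇒* B via unit rules, add B's non-unit alternatives to A; then delete every rule of the form X → Y.

S → num id | id id | Q P | S id; Q → num id | id id | Q P | S id | num id P; P → num id | Q P | S id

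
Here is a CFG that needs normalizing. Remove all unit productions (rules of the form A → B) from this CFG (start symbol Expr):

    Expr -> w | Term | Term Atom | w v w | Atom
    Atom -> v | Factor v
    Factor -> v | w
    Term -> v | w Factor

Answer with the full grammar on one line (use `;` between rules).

Unit pairs: Expr ⇒* {Atom, Term}.
For each unit pair (A, B), copy every non-unit production of B to A, then drop all unit productions.

Expr -> v | w Factor | Factor v | w | Term Atom | w v w; Atom -> v | Factor v; Factor -> v | w; Term -> v | w Factor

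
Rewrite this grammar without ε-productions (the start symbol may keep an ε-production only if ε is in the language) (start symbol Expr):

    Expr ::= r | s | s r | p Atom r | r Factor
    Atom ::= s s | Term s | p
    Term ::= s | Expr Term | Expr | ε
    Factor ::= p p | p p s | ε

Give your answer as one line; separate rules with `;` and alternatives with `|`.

Nullable nonterminals: {Factor, Term}.
ε ∉ L(G), so no ε-production is kept.
For each production, add variants omitting each subset of nullable occurrences: Atom → Term s gives Term s | s. Term → Expr Term gives Expr Term | Expr.

Expr ::= r | s | s r | p Atom r | r Factor; Atom ::= s s | Term s | s | p; Term ::= s | Expr Term | Expr; Factor ::= p p | p p s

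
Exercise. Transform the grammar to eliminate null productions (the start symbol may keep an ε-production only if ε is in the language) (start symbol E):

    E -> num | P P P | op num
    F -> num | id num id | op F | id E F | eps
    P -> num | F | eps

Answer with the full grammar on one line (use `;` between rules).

Nullable nonterminals: {E, F, P}.
ε ∈ L(G) since E is nullable, so keep E → ε.
For each production, add variants omitting each subset of nullable occurrences: E → P P P gives P P P | P P | P. F → op F gives op F | op. F → id E F gives id E F | id E | id F | id.

E -> num | P P P | P P | P | op num | ε; F -> num | id num id | op F | op | id E F | id E | id F | id; P -> num | F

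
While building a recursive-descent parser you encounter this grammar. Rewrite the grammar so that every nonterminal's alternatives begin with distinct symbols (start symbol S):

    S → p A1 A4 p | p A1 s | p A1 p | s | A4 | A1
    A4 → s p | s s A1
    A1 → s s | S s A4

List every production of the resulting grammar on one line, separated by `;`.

S → s | A4 | A1 | p A1 S'; A4 → s A4'; A1 → s s | S s A4; S' → A4 p | s | p; A4' → p | s A1

S has alternatives sharing prefix 'p A1': factor to S → p A1 S' with S' → A4 p | s | p.
A4 has alternatives sharing prefix 's': factor to A4 → s A4' with A4' → p | s A1.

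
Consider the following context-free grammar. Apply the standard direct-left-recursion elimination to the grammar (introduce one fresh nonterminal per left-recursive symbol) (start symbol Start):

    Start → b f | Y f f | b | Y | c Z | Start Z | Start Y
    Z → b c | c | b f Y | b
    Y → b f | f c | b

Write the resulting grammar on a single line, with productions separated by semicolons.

Start → b f Start1 | Y f f Start1 | b Start1 | Y Start1 | c Z Start1; Z → b c | c | b f Y | b; Y → b f | f c | b; Start1 → Z Start1 | Y Start1 | ε

Start is directly left-recursive.
For Start: α = {Z, Y}, β = {b f, Y f f, b, Y, c Z}. Rewrite as Start → β Start1 and Start1 → α Start1 | ε.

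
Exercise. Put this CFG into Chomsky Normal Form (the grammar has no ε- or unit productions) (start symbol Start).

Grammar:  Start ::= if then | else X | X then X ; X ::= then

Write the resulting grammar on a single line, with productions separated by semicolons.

Start ::= X1 X2 | X3 X | X Y1; X ::= then; X1 ::= if; X2 ::= then; X3 ::= else; Y1 ::= X2 X

Introduce a nonterminal for each terminal appearing in a rule of length ≥ 2: X1 → if, X2 → then, X3 → else.
Binarize each right-hand side of length ≥ 3 by chaining fresh nonterminals (Y1, Y2, …): affected rules were Start → X X2 X.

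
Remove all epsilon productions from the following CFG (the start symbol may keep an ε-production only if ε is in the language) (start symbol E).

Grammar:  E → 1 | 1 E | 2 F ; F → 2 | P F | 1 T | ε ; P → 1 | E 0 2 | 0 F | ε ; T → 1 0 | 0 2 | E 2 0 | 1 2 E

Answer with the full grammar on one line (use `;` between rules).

Nullable set = {F, P}.
ε ∉ L(G), so no ε-production is kept.
Expand every rule over subsets of its nullable positions: E → 2 F gives 2 F | 2. F → P F gives P F | P. P → 0 F gives 0 F | 0.

E → 1 | 1 E | 2 F | 2; F → 2 | P F | P | 1 T; P → 1 | E 0 2 | 0 F | 0; T → 1 0 | 0 2 | E 2 0 | 1 2 E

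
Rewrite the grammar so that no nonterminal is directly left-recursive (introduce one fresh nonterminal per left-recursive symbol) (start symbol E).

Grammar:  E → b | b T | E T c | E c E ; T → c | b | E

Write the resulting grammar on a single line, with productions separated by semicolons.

E → b E' | b T E'; T → c | b | E; E' → T c E' | c E E' | ε

Left recursion appears on E.
For E: α = {T c, c E}, β = {b, b T}. Rewrite as E → β E' and E' → α E' | ε.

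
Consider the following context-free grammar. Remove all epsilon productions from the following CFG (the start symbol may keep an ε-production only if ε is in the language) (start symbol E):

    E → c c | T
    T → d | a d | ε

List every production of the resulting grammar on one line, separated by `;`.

The nullable symbols are {E, T}.
ε ∈ L(G) since E is nullable, so keep E → ε.

E → c c | T | ε; T → d | a d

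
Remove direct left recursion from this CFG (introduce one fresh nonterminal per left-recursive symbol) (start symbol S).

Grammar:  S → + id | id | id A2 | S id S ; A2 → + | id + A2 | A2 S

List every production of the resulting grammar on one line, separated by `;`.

S, A2 are directly left-recursive.
For S: α = {id S}, β = {+ id, id, id A2}. Rewrite as S → β S' and S' → α S' | ε.
For A2: α = {S}, β = {+, id + A2}. Rewrite as A2 → β A2' and A2' → α A2' | ε.

S → + id S' | id S' | id A2 S'; A2 → + A2' | id + A2 A2'; S' → id S S' | ε; A2' → S A2' | ε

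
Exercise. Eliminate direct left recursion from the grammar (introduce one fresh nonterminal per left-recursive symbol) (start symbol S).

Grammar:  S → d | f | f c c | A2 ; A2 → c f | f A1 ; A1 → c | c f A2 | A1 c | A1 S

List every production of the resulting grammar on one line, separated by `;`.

Directly left-recursive nonterminal: A1.
For A1: α = {c, S}, β = {c, c f A2}. Rewrite as A1 → β A1' and A1' → α A1' | ε.

S → d | f | f c c | A2; A2 → c f | f A1; A1 → c A1' | c f A2 A1'; A1' → c A1' | S A1' | ε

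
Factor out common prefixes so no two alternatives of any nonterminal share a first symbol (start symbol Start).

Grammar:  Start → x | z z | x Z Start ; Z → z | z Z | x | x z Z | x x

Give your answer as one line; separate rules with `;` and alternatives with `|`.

Start → z z | x Start1; Z → x Z1 | z Z2; Start1 → ε | Z Start; Z1 → ε | z Z | x; Z2 → ε | Z

Start has alternatives sharing prefix 'x': factor to Start → x Start1 with Start1 → ε | Z Start.
Z has alternatives sharing prefix 'x': factor to Z → x Z1 with Z1 → ε | z Z | x.
Z has alternatives sharing prefix 'z': factor to Z → z Z2 with Z2 → ε | Z.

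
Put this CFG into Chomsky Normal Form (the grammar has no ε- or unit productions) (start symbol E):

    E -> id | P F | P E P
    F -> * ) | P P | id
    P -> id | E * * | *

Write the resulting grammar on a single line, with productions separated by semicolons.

E -> id | P F | P Y1; F -> X1 X2 | P P | id; P -> id | E Y2 | *; X1 -> *; X2 -> ); Y1 -> E P; Y2 -> X1 X1

Introduce a nonterminal for each terminal appearing in a rule of length ≥ 2: X1 → *, X2 → ).
Binarize each right-hand side of length ≥ 3 by chaining fresh nonterminals (Y1, Y2, …): affected rules were E → P E P; P → E X1 X1.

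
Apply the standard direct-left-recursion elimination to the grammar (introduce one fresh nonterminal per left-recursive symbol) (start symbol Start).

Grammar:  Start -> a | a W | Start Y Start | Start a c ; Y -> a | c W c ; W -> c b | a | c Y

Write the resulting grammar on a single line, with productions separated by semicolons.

Start -> a Start1 | a W Start1; Y -> a | c W c; W -> c b | a | c Y; Start1 -> Y Start Start1 | a c Start1 | ε

Directly left-recursive nonterminal: Start.
For Start: α = {Y Start, a c}, β = {a, a W}. Rewrite as Start → β Start1 and Start1 → α Start1 | ε.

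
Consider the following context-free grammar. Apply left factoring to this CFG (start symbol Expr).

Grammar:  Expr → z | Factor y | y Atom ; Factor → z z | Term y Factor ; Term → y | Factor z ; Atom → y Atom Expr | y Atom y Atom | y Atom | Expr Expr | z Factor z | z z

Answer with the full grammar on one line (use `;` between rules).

Atom has alternatives sharing prefix 'y Atom': factor to Atom → y Atom Atom1 with Atom1 → Expr | y Atom | ε.
Atom has alternatives sharing prefix 'z': factor to Atom → z Atom2 with Atom2 → Factor z | z.

Expr → z | Factor y | y Atom; Factor → z z | Term y Factor; Term → y | Factor z; Atom → Expr Expr | y Atom Atom1 | z Atom2; Atom1 → Expr | y Atom | epsilon; Atom2 → Factor z | z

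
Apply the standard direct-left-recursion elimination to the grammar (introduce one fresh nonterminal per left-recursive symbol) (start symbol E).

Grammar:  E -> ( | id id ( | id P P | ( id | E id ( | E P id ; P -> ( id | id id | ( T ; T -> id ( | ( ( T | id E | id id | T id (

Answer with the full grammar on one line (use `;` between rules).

Directly left-recursive nonterminals: E, T.
For E: α = {id (, P id}, β = {(, id id (, id P P, ( id}. Rewrite as E → β E' and E' → α E' | ε.
For T: α = {id (}, β = {id (, ( ( T, id E, id id}. Rewrite as T → β T' and T' → α T' | ε.

E -> ( E' | id id ( E' | id P P E' | ( id E'; P -> ( id | id id | ( T; T -> id ( T' | ( ( T T' | id E T' | id id T'; E' -> id ( E' | P id E' | ε; T' -> id ( T' | ε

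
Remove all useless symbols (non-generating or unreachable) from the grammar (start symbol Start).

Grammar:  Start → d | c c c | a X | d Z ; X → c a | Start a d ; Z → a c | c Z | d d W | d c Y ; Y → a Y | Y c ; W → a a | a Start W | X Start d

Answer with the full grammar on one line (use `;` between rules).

Generating nonterminals: {Start, W, X, Z}.
Reachable from Start after that: {Start, W, X, Z}.
Removed useless symbols: {Y} and every production mentioning them.

Start → d | c c c | a X | d Z; X → c a | Start a d; Z → a c | c Z | d d W; W → a a | a Start W | X Start d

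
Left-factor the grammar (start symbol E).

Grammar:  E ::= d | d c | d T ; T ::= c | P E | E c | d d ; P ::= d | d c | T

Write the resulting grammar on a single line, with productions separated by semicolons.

E has alternatives sharing prefix 'd': factor to E → d E' with E' → ε | c | T.
P has alternatives sharing prefix 'd': factor to P → d P' with P' → ε | c.

E ::= d E'; T ::= c | P E | E c | d d; P ::= T | d P'; E' ::= ε | c | T; P' ::= ε | c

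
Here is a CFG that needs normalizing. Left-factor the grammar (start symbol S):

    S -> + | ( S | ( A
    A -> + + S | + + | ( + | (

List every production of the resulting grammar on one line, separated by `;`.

S -> + | ( S'; A -> + + A' | ( A''; S' -> S | A; A' -> S | ε; A'' -> + | ε

S has alternatives sharing prefix '(': factor to S → ( S' with S' → S | A.
A has alternatives sharing prefix '+ +': factor to A → + + A' with A' → S | ε.
A has alternatives sharing prefix '(': factor to A → ( A'' with A'' → + | ε.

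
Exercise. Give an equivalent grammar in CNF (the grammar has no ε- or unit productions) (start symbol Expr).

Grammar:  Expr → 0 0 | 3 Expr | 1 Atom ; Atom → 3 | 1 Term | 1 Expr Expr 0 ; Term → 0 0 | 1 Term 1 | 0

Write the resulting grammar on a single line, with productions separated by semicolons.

Expr → X1 X1 | X2 Expr | X3 Atom; Atom → 3 | X3 Term | X3 Y1; Term → X1 X1 | X3 Y3 | 0; X1 → 0; X2 → 3; X3 → 1; Y1 → Expr Y2; Y2 → Expr X1; Y3 → Term X3

Introduce a nonterminal for each terminal appearing in a rule of length ≥ 2: X1 → 0, X2 → 3, X3 → 1.
Binarize each right-hand side of length ≥ 3 by chaining fresh nonterminals (Y1, Y2, …): affected rules were Atom → X3 Expr Expr X1; Term → X3 Term X3.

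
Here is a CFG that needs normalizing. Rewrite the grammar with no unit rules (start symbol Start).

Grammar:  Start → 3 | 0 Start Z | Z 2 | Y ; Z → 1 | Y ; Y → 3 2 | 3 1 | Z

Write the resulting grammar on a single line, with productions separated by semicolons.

Start → 1 | 3 | 0 Start Z | Z 2 | 3 2 | 3 1; Z → 1 | 3 2 | 3 1; Y → 1 | 3 2 | 3 1

Unit pairs: Start ⇒* {Y, Z}; Y ⇒* {Z}; Z ⇒* {Y}.
For every A with A ⇒* B via unit rules, add B's non-unit alternatives to A; then delete every rule of the form X → Y.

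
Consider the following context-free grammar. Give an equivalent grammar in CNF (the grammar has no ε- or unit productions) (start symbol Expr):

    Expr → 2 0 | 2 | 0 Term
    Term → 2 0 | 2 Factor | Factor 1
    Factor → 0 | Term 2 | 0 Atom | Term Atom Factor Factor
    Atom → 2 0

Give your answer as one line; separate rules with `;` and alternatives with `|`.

Expr → X1 X2 | 2 | X2 Term; Term → X1 X2 | X1 Factor | Factor X3; Factor → 0 | Term X1 | X2 Atom | Term Y1; Atom → X1 X2; X1 → 2; X2 → 0; X3 → 1; Y1 → Atom Y2; Y2 → Factor Factor

Introduce a nonterminal for each terminal appearing in a rule of length ≥ 2: X1 → 2, X2 → 0, X3 → 1.
Binarize each right-hand side of length ≥ 3 by chaining fresh nonterminals (Y1, Y2, …): affected rules were Factor → Term Atom Factor Factor.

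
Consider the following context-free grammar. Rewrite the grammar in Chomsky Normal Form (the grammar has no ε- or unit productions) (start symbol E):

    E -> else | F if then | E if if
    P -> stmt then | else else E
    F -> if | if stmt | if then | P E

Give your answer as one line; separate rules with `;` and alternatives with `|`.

E -> else | F Y1 | E Y2; P -> X3 X2 | X4 Y3; F -> if | X1 X3 | X1 X2 | P E; X1 -> if; X2 -> then; X3 -> stmt; X4 -> else; Y1 -> X1 X2; Y2 -> X1 X1; Y3 -> X4 E

Introduce a nonterminal for each terminal appearing in a rule of length ≥ 2: X1 → if, X2 → then, X3 → stmt, X4 → else.
Binarize each right-hand side of length ≥ 3 by chaining fresh nonterminals (Y1, Y2, …): affected rules were E → F X1 X2; E → E X1 X1; P → X4 X4 E.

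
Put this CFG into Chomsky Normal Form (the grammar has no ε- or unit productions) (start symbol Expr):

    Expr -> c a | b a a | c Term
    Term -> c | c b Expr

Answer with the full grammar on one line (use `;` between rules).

Expr -> X1 X2 | X3 Y1 | X1 Term; Term -> c | X1 Y2; X1 -> c; X2 -> a; X3 -> b; Y1 -> X2 X2; Y2 -> X3 Expr

Introduce a nonterminal for each terminal appearing in a rule of length ≥ 2: X1 → c, X2 → a, X3 → b.
Binarize each right-hand side of length ≥ 3 by chaining fresh nonterminals (Y1, Y2, …): affected rules were Expr → X3 X2 X2; Term → X1 X3 Expr.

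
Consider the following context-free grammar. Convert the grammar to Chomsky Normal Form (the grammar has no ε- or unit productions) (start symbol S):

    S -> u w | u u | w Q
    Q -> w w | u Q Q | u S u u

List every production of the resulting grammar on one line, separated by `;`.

S -> X1 X2 | X1 X1 | X2 Q; Q -> X2 X2 | X1 Y1 | X1 Y2; X1 -> u; X2 -> w; Y1 -> Q Q; Y2 -> S Y3; Y3 -> X1 X1

Introduce a nonterminal for each terminal appearing in a rule of length ≥ 2: X1 → u, X2 → w.
Binarize each right-hand side of length ≥ 3 by chaining fresh nonterminals (Y1, Y2, …): affected rules were Q → X1 Q Q; Q → X1 S X1 X1.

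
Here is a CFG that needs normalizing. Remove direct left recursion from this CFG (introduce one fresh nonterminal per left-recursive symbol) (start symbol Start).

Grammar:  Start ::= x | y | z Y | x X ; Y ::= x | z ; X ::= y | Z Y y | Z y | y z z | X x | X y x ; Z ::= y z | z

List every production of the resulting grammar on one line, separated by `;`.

Directly left-recursive nonterminal: X.
For X: α = {x, y x}, β = {y, Z Y y, Z y, y z z}. Rewrite as X → β X1 and X1 → α X1 | ε.

Start ::= x | y | z Y | x X; Y ::= x | z; X ::= y X1 | Z Y y X1 | Z y X1 | y z z X1; Z ::= y z | z; X1 ::= x X1 | y x X1 | eps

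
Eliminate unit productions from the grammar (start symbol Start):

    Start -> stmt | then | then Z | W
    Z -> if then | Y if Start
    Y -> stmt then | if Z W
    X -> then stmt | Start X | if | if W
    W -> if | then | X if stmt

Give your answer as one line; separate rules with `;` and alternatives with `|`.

Unit pairs: Start ⇒* {W}.
Replace each nonterminal's rules with the union of the non-unit rules of every nonterminal it unit-derives.

Start -> stmt | then | then Z | if | X if stmt; Z -> if then | Y if Start; Y -> stmt then | if Z W; X -> then stmt | Start X | if | if W; W -> if | then | X if stmt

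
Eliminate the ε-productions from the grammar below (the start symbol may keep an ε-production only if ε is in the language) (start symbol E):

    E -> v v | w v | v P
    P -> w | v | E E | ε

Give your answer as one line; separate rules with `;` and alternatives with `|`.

Nullable set = {P}.
ε ∉ L(G), so no ε-production is kept.
Add the nullable-subset variants: E → v P gives v P | v.

E -> v v | w v | v P | v; P -> w | v | E E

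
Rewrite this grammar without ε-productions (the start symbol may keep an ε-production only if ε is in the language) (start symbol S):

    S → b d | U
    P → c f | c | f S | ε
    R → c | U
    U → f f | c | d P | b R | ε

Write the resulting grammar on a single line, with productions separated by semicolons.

Nullable set = {P, R, S, U}.
ε ∈ L(G) since S is nullable, so keep S → ε.
Add the nullable-subset variants: P → f S gives f S | f. U → d P gives d P | d. U → b R gives b R | b.

S → b d | U | ε; P → c f | c | f S | f; R → c | U; U → f f | c | d P | d | b R | b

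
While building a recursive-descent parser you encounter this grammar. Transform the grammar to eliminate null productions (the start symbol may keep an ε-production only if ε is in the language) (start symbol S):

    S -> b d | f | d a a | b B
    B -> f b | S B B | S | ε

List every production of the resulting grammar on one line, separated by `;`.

Nullable set = {B}.
ε ∉ L(G), so no ε-production is kept.
Expand every rule over subsets of its nullable positions: S → b B gives b B | b. B → S B B gives S B B | S B | S.

S -> b d | f | d a a | b B | b; B -> f b | S B B | S B | S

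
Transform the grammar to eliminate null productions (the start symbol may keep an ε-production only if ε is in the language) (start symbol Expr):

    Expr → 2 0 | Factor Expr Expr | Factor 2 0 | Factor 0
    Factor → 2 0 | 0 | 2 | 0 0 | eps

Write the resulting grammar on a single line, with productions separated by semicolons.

Expr → 2 0 | Factor Expr Expr | Expr Expr | Factor 2 0 | Factor 0 | 0; Factor → 2 0 | 0 | 2 | 0 0

Nullable set = {Factor}.
ε ∉ L(G), so no ε-production is kept.
Expand every rule over subsets of its nullable positions: Expr → Factor Expr Expr gives Factor Expr Expr | Expr Expr. Expr → Factor 0 gives Factor 0 | 0.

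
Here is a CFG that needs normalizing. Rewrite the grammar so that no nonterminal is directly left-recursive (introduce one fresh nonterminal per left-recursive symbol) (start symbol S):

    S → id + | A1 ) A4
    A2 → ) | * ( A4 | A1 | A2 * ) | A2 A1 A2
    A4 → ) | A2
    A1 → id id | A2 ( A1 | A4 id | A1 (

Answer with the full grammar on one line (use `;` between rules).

S → id + | A1 ) A4; A2 → ) A2' | * ( A4 A2' | A1 A2'; A4 → ) | A2; A1 → id id A1' | A2 ( A1 A1' | A4 id A1'; A2' → * ) A2' | A1 A2 A2' | ε; A1' → ( A1' | ε

A2, A1 are directly left-recursive.
For A2: α = {* ), A1 A2}, β = {), * ( A4, A1}. Rewrite as A2 → β A2' and A2' → α A2' | ε.
For A1: α = {(}, β = {id id, A2 ( A1, A4 id}. Rewrite as A1 → β A1' and A1' → α A1' | ε.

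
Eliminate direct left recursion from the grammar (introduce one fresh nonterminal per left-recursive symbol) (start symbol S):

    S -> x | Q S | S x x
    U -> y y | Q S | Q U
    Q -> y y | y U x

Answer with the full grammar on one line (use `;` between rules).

Directly left-recursive nonterminal: S.
For S: α = {x x}, β = {x, Q S}. Rewrite as S → β S' and S' → α S' | ε.

S -> x S' | Q S S'; U -> y y | Q S | Q U; Q -> y y | y U x; S' -> x x S' | ε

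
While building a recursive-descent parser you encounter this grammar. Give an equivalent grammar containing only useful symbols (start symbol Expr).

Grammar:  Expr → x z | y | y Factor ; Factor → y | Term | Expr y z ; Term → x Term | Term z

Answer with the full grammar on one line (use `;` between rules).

Expr → x z | y | y Factor; Factor → y | Expr y z

Generating nonterminals: {Expr, Factor}.
Reachable from Expr after that: {Expr, Factor}.
Removed useless symbols: {Term} and every production mentioning them.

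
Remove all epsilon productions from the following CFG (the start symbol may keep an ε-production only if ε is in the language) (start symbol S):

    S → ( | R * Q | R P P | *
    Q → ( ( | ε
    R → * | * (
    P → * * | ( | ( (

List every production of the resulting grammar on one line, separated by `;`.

The nullable symbols are {Q}.
ε ∉ L(G), so no ε-production is kept.
Expand every rule over subsets of its nullable positions: S → R * Q gives R * Q | R *.

S → ( | R * Q | R * | R P P | *; Q → ( (; R → * | * (; P → * * | ( | ( (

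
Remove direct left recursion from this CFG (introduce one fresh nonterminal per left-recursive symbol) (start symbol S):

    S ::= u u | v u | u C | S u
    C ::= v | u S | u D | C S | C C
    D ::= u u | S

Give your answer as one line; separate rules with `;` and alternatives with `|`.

S ::= u u S' | v u S' | u C S'; C ::= v C' | u S C' | u D C'; D ::= u u | S; S' ::= u S' | ε; C' ::= S C' | C C' | ε

S, C are directly left-recursive.
For S: α = {u}, β = {u u, v u, u C}. Rewrite as S → β S' and S' → α S' | ε.
For C: α = {S, C}, β = {v, u S, u D}. Rewrite as C → β C' and C' → α C' | ε.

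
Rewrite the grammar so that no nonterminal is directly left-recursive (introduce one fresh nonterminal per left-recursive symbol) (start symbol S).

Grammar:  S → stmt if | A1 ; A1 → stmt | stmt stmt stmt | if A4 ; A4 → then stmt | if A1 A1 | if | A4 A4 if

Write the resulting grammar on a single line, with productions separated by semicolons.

S → stmt if | A1; A1 → stmt | stmt stmt stmt | if A4; A4 → then stmt A4' | if A1 A1 A4' | if A4'; A4' → A4 if A4' | ε

Directly left-recursive nonterminal: A4.
For A4: α = {A4 if}, β = {then stmt, if A1 A1, if}. Rewrite as A4 → β A4' and A4' → α A4' | ε.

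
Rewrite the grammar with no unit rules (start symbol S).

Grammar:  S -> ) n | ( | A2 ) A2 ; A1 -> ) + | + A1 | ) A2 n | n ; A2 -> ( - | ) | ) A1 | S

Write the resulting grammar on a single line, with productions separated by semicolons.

Unit pairs: A2 ⇒* {S}.
For every A with A ⇒* B via unit rules, add B's non-unit alternatives to A; then delete every rule of the form X → Y.

S -> ) n | ( | A2 ) A2; A1 -> ) + | + A1 | ) A2 n | n; A2 -> ( - | ) | ) A1 | ) n | ( | A2 ) A2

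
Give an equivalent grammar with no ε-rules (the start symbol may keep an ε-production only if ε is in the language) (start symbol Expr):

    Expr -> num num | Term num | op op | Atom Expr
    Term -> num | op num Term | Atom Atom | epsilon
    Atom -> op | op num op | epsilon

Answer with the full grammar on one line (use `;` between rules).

The nullable symbols are {Atom, Term}.
ε ∉ L(G), so no ε-production is kept.
Add the nullable-subset variants: Expr → Term num gives Term num | num. Term → op num Term gives op num Term | op num. Term → Atom Atom gives Atom Atom | Atom.

Expr -> num num | Term num | num | op op | Atom Expr; Term -> num | op num Term | op num | Atom Atom | Atom; Atom -> op | op num op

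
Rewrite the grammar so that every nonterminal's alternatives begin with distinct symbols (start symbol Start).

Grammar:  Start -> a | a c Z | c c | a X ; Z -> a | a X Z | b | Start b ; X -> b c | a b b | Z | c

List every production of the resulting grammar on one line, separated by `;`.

Start -> c c | a Start1; Z -> b | Start b | a Z1; X -> b c | a b b | Z | c; Start1 -> ε | c Z | X; Z1 -> ε | X Z

Start has alternatives sharing prefix 'a': factor to Start → a Start1 with Start1 → ε | c Z | X.
Z has alternatives sharing prefix 'a': factor to Z → a Z1 with Z1 → ε | X Z.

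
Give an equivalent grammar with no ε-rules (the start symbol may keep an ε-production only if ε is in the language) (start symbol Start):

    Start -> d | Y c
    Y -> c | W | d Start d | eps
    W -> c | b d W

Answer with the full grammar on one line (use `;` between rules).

Nullable set = {Y}.
ε ∉ L(G), so no ε-production is kept.
Expand every rule over subsets of its nullable positions: Start → Y c gives Y c | c.

Start -> d | Y c | c; Y -> c | W | d Start d; W -> c | b d W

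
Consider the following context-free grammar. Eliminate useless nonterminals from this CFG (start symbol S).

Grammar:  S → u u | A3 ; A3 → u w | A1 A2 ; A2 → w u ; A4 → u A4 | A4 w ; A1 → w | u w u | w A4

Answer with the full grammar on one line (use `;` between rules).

Generating nonterminals: {A1, A2, A3, S}.
Reachable from S after that: {A1, A2, A3, S}.
Removed useless symbols: {A4} and every production mentioning them.

S → u u | A3; A3 → u w | A1 A2; A2 → w u; A1 → w | u w u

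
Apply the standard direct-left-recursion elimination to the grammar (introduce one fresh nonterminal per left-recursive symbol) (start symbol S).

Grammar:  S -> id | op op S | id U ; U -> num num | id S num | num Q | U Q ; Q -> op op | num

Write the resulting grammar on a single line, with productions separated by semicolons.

Directly left-recursive nonterminal: U.
For U: α = {Q}, β = {num num, id S num, num Q}. Rewrite as U → β U' and U' → α U' | ε.

S -> id | op op S | id U; U -> num num U' | id S num U' | num Q U'; Q -> op op | num; U' -> Q U' | ε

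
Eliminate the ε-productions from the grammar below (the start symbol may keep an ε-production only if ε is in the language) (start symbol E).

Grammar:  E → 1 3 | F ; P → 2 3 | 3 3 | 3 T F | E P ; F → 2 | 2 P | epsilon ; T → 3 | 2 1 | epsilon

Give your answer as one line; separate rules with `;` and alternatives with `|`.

Nullable set = {E, F, T}.
ε ∈ L(G) since E is nullable, so keep E → ε.
Expand every rule over subsets of its nullable positions: P → 3 T F gives 3 T F | 3 T | 3 F | 3.

E → 1 3 | F | epsilon; P → 2 3 | 3 3 | 3 T F | 3 T | 3 F | 3 | E P; F → 2 | 2 P; T → 3 | 2 1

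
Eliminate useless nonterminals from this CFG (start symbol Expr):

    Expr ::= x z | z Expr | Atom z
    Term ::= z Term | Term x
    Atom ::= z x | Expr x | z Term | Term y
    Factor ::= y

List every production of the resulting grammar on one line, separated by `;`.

Expr ::= x z | z Expr | Atom z; Atom ::= z x | Expr x

Generating nonterminals: {Atom, Expr, Factor}.
Reachable from Expr after that: {Atom, Expr}.
Removed useless symbols: {Factor, Term} and every production mentioning them.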